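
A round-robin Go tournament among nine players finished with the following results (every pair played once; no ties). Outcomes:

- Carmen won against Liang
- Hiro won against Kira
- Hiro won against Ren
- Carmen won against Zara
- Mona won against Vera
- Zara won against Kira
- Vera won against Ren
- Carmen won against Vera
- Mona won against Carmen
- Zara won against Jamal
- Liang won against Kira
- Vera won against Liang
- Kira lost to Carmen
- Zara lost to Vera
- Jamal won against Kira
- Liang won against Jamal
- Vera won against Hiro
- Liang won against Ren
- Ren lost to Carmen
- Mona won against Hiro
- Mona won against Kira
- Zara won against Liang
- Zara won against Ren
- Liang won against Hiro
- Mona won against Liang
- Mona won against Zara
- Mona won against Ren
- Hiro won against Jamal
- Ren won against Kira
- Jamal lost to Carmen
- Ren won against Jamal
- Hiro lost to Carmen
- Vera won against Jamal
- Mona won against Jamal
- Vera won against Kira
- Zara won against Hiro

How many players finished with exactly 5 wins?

Win totals: Ren 2, Jamal 1, Hiro 3, Vera 6, Carmen 7, Mona 8, Zara 5, Liang 4, Kira 0.
Exactly 5: Zara — 1 player.

1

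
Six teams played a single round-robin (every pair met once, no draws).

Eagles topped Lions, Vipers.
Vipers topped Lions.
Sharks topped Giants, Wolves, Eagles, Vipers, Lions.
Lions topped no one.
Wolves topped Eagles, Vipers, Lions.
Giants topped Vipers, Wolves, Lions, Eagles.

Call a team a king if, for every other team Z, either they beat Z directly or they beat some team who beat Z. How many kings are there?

1

Sharks reaches everyone (king).
Lions cannot reach Sharks, Vipers, Wolves, Giants, Eagles in two steps.
Vipers cannot reach Sharks, Wolves, Giants, Eagles in two steps.
Wolves cannot reach Sharks, Giants in two steps.
Giants cannot reach Sharks in two steps.
Eagles cannot reach Sharks, Wolves, Giants in two steps.
Kings: Sharks — 1.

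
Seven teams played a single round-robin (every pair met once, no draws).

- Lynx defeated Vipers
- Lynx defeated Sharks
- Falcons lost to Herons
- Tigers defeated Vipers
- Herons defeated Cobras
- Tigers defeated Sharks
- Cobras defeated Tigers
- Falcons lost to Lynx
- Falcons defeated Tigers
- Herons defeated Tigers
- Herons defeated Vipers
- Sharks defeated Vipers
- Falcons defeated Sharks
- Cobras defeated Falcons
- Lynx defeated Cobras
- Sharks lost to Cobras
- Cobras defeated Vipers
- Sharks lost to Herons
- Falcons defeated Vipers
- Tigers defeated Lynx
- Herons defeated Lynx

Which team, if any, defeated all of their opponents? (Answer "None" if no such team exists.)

Herons has 6 wins out of 6 opponents — a perfect record.

Herons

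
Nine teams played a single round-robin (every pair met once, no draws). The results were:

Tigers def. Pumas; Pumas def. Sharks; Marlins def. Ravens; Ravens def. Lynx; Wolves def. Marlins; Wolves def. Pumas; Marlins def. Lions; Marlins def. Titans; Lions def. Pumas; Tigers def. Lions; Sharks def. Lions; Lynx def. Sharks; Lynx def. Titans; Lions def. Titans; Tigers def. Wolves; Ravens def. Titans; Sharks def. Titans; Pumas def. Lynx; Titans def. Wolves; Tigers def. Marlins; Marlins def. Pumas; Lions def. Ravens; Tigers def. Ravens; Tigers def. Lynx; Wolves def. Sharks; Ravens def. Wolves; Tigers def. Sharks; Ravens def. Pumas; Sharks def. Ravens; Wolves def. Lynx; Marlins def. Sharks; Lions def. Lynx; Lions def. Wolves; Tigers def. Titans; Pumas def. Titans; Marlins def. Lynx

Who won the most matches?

Win totals: Pumas 3, Sharks 3, Tigers 8, Titans 1, Lions 5, Wolves 4, Ravens 4, Marlins 6, Lynx 2.
Tigers leads with 8 wins (next highest: 6).

Tigers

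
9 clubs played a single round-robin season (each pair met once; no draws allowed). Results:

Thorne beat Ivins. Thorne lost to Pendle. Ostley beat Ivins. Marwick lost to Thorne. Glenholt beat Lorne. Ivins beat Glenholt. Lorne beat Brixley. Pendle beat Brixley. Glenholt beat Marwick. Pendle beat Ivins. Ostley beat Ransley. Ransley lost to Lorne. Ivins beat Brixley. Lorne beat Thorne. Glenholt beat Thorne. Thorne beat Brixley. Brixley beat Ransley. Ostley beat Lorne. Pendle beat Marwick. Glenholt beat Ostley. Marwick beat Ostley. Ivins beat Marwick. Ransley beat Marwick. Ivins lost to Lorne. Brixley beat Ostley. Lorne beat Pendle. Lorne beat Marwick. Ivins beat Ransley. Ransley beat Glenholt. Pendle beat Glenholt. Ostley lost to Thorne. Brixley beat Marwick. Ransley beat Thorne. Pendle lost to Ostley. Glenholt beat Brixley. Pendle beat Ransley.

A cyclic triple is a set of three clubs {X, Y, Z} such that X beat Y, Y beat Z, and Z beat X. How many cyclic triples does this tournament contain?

Win totals: Marwick 1, Glenholt 5, Brixley 3, Pendle 6, Lorne 6, Thorne 4, Ostley 4, Ivins 4, Ransley 3.
A club with w wins dominates both others in C(w,2) triples; summing gives 0 + 10 + 3 + 15 + 15 + 6 + 6 + 6 + 3 = 64 transitive triples.
Total triples C(9,3) = 84, so cyclic triples = 84 − 64 = 20.

20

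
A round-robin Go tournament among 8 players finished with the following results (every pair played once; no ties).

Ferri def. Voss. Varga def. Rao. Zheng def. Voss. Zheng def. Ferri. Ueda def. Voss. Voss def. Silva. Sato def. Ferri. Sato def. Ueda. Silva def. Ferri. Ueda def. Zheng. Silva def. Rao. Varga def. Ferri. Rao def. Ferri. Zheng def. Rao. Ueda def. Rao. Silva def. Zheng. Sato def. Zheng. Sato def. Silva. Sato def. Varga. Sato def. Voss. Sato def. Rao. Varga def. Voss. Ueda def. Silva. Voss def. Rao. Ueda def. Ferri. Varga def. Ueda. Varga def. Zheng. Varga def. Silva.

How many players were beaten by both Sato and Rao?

Sato beat: Zheng, Silva, Varga, Rao, Voss, Ferri, Ueda.
Rao beat: Ferri.
Both beat: Ferri — 1.

1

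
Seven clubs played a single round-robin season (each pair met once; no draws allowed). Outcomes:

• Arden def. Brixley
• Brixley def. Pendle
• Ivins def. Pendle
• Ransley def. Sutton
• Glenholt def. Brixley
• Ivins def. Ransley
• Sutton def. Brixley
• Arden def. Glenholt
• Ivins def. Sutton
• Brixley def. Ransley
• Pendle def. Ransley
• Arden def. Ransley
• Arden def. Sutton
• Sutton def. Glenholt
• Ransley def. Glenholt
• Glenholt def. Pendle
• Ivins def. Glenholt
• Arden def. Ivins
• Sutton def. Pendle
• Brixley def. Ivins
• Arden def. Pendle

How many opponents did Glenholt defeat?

Glenholt's results: beat Brixley, Pendle; lost to Arden, Ransley, Sutton, Ivins.
That is 2 wins.

2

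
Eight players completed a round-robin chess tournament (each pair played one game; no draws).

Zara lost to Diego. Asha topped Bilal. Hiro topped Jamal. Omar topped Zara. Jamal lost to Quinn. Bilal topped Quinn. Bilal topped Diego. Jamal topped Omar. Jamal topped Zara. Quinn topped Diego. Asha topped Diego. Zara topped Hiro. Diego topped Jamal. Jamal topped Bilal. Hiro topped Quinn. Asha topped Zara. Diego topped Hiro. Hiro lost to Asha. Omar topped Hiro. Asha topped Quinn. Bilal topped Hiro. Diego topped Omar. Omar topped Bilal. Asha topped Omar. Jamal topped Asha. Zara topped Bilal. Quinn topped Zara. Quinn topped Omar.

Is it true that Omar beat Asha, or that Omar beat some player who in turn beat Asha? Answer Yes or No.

Omar did not beat Asha directly.
Omar beat Zara, Bilal, Hiro, but each of them lost to Asha. No two-step path.

No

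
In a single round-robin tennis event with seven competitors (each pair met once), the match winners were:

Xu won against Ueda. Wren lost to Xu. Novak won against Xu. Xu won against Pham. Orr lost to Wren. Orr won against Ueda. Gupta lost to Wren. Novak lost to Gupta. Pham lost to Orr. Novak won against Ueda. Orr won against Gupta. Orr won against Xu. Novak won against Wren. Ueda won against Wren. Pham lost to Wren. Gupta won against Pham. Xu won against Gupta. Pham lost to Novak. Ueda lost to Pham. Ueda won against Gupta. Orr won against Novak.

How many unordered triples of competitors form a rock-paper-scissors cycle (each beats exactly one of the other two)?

Win totals: Pham 1, Novak 4, Orr 5, Gupta 2, Wren 3, Xu 4, Ueda 2.
A competitor with w wins dominates both others in C(w,2) triples; summing gives 0 + 6 + 10 + 1 + 3 + 6 + 1 = 27 transitive triples.
Total triples C(7,3) = 35, so cyclic triples = 35 − 27 = 8.

8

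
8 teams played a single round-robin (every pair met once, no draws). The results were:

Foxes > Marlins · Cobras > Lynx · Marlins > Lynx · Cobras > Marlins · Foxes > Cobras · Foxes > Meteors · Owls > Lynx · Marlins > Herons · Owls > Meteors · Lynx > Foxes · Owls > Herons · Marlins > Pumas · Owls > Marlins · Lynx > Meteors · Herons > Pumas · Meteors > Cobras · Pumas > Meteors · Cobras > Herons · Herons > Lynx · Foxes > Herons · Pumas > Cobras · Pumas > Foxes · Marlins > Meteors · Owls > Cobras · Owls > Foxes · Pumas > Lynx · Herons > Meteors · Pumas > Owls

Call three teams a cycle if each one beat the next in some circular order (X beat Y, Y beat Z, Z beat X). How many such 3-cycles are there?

Win totals: Marlins 4, Lynx 2, Cobras 3, Pumas 5, Herons 3, Owls 6, Meteors 1, Foxes 4.
A team with w wins dominates both others in C(w,2) triples; summing gives 6 + 1 + 3 + 10 + 3 + 15 + 0 + 6 = 44 transitive triples.
Total triples C(8,3) = 56, so cyclic triples = 56 − 44 = 12.

12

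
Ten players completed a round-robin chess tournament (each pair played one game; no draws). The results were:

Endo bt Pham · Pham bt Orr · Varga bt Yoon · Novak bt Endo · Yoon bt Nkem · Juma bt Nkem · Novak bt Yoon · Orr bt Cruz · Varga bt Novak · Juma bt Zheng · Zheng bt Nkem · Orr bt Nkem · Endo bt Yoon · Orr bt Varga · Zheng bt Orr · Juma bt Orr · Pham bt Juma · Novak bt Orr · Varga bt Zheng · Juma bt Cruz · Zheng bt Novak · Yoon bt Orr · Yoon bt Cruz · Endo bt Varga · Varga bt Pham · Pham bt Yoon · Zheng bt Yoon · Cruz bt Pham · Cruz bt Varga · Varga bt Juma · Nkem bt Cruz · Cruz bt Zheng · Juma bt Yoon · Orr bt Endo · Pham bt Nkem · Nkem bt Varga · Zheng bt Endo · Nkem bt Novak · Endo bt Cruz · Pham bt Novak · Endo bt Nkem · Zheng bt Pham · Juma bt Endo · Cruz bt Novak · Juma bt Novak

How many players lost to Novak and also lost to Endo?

1

Novak beat: Yoon, Orr, Endo.
Endo beat: Pham, Yoon, Nkem, Cruz, Varga.
Both beat: Yoon — 1.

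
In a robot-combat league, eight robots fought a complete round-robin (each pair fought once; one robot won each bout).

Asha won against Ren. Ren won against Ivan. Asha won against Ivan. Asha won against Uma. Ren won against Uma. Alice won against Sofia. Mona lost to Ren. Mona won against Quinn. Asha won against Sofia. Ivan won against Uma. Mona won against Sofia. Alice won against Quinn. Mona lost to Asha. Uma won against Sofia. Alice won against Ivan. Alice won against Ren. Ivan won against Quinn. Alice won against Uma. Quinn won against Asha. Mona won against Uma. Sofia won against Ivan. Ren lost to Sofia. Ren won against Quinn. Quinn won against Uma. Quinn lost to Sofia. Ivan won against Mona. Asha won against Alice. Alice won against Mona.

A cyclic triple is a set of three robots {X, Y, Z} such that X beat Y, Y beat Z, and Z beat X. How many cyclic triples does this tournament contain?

10

Win totals: Ivan 3, Quinn 2, Ren 4, Uma 1, Sofia 3, Asha 6, Mona 3, Alice 6.
A robot with w wins dominates both others in C(w,2) triples; summing gives 3 + 1 + 6 + 0 + 3 + 15 + 3 + 15 = 46 transitive triples.
Total triples C(8,3) = 56, so cyclic triples = 56 − 46 = 10.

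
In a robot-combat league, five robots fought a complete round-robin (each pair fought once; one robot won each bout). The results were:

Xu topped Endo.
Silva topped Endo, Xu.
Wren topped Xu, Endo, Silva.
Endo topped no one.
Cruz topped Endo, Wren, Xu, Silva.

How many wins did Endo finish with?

0

Endo's results: beat no one; lost to Cruz, Wren, Silva, Xu.
That is 0 wins.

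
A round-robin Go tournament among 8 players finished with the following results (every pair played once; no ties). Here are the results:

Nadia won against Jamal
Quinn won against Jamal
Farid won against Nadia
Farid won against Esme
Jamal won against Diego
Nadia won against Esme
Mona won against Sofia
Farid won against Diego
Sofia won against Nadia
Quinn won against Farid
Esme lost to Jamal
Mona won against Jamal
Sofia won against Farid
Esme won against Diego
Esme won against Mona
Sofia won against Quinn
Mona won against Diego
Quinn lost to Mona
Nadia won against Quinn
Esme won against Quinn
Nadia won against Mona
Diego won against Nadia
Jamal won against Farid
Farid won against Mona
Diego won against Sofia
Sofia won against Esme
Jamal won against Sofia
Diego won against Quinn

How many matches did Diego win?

Diego's results: beat Sofia, Quinn, Nadia; lost to Farid, Jamal, Esme, Mona.
That is 3 wins.

3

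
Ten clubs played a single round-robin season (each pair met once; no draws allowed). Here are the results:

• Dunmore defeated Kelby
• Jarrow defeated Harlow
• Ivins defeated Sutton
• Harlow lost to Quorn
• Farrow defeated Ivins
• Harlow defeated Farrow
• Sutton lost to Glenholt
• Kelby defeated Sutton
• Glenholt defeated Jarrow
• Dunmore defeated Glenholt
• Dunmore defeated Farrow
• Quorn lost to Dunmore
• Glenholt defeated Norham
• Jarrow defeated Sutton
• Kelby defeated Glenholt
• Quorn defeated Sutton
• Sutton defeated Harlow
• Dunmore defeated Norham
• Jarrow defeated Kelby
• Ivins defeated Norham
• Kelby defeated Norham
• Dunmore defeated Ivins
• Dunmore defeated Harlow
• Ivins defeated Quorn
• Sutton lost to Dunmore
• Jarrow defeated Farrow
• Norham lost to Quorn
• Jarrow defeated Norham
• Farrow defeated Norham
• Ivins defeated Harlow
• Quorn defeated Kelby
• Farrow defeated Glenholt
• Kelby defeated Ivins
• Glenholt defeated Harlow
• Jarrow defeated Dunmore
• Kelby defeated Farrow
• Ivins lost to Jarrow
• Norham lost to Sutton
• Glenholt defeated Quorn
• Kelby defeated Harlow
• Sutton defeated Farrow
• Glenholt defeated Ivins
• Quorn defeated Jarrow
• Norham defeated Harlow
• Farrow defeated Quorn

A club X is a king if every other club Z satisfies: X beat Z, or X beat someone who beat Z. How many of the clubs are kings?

Kelby cannot reach Dunmore in two steps.
Dunmore reaches everyone (king).
Sutton cannot reach Kelby, Dunmore, Jarrow in two steps.
Jarrow reaches everyone (king).
Quorn reaches everyone (king).
Norham cannot reach Kelby, Dunmore, Sutton, Jarrow, Quorn, Glenholt, Ivins in two steps.
Glenholt reaches everyone (king).
Ivins cannot reach Dunmore, Glenholt in two steps.
Farrow cannot reach Dunmore in two steps.
Harlow cannot reach Kelby, Dunmore, Sutton, Jarrow in two steps.
Kings: Dunmore, Jarrow, Quorn, Glenholt — 4.

4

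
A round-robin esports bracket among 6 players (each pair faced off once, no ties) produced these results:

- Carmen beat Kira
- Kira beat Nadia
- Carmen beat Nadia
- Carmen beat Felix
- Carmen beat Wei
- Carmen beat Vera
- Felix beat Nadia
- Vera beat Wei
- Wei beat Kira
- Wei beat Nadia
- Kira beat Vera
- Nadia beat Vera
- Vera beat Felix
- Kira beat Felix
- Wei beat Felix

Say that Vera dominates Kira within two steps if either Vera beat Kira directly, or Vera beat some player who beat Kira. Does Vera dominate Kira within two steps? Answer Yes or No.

Yes

Vera did not beat Kira directly.
Vera beat Wei, Felix. Of those, Wei beat Kira.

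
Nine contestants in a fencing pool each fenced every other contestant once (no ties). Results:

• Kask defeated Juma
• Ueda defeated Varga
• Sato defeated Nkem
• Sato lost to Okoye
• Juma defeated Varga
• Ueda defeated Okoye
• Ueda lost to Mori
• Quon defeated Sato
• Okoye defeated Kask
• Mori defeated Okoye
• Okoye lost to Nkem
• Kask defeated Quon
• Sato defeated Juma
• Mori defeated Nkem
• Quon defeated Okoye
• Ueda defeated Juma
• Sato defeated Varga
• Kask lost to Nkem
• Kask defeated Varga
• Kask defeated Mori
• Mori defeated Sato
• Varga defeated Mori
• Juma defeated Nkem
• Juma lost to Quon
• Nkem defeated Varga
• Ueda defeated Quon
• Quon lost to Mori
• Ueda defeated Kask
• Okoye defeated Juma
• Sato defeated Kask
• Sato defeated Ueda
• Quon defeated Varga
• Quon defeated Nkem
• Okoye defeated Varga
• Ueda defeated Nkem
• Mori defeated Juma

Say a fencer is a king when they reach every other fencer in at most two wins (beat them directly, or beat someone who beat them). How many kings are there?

6

Sato reaches everyone (king).
Mori reaches everyone (king).
Ueda reaches everyone (king).
Quon reaches everyone (king).
Nkem cannot reach Ueda in two steps.
Okoye reaches everyone (king).
Juma cannot reach Sato, Ueda, Quon in two steps.
Kask reaches everyone (king).
Varga cannot reach Kask in two steps.
Kings: Sato, Mori, Ueda, Quon, Okoye, Kask — 6.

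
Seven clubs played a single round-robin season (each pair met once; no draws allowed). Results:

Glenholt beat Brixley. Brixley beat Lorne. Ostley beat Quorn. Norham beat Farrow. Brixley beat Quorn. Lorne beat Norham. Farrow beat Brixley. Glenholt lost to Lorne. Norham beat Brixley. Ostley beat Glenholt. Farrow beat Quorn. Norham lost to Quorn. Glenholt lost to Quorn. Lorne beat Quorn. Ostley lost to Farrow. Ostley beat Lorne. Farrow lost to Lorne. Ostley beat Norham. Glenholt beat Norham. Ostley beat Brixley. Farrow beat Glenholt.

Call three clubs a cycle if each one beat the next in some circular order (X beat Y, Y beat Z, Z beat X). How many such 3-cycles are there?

9

Win totals: Glenholt 2, Farrow 4, Brixley 2, Ostley 5, Norham 2, Quorn 2, Lorne 4.
A club with w wins dominates both others in C(w,2) triples; summing gives 1 + 6 + 1 + 10 + 1 + 1 + 6 = 26 transitive triples.
Total triples C(7,3) = 35, so cyclic triples = 35 − 26 = 9.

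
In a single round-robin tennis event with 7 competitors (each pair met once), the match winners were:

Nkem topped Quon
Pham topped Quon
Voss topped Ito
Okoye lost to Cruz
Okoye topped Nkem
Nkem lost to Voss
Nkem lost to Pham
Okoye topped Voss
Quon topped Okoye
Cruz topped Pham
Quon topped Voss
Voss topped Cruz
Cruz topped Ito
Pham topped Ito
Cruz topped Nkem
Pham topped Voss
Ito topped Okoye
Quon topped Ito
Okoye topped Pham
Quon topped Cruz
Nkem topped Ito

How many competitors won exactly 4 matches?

Win totals: Quon 4, Ito 1, Voss 3, Pham 4, Cruz 4, Okoye 3, Nkem 2.
Exactly 4: Quon, Pham, Cruz — 3 competitors.

3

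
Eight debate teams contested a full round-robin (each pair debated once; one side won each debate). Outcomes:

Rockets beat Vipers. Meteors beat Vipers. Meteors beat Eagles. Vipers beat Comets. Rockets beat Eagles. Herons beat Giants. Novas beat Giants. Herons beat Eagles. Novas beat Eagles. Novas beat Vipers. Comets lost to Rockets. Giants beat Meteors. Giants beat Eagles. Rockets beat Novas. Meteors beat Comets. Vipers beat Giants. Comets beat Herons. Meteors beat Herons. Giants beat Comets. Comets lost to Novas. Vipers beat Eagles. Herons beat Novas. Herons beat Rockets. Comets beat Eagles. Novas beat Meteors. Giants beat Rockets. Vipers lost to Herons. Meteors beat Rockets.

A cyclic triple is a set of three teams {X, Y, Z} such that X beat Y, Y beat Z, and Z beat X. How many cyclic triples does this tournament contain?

10

Win totals: Rockets 4, Novas 5, Giants 4, Eagles 0, Comets 2, Herons 5, Meteors 5, Vipers 3.
A team with w wins dominates both others in C(w,2) triples; summing gives 6 + 10 + 6 + 0 + 1 + 10 + 10 + 3 = 46 transitive triples.
Total triples C(8,3) = 56, so cyclic triples = 56 − 46 = 10.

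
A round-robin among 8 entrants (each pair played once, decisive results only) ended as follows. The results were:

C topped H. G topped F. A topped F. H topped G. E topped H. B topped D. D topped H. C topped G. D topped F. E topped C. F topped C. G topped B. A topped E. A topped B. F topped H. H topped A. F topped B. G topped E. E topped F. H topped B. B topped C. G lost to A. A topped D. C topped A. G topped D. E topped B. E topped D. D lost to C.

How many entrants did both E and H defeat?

1

E beat: B, C, D, F, H.
H beat: A, B, G.
Both beat: B — 1.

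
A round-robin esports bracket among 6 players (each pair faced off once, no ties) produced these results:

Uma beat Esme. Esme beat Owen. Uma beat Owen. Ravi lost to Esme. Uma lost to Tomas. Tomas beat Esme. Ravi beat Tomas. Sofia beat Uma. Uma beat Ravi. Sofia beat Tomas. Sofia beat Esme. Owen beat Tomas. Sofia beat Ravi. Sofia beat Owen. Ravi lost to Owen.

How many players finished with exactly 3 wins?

1

Win totals: Owen 2, Esme 2, Tomas 2, Sofia 5, Ravi 1, Uma 3.
Exactly 3: Uma — 1 player.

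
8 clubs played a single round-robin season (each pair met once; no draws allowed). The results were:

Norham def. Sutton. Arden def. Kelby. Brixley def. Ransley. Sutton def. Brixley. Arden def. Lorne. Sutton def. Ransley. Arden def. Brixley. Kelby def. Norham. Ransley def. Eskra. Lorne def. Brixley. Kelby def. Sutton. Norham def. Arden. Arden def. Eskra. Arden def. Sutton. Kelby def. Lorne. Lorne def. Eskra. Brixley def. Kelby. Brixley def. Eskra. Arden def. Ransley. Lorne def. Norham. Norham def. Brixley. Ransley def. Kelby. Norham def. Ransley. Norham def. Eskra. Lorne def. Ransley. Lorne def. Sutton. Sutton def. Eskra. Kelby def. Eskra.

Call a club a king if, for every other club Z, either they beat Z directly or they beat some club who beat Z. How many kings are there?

4

Kelby reaches everyone (king).
Arden reaches everyone (king).
Brixley cannot reach Arden in two steps.
Eskra cannot reach Kelby, Arden, Brixley, Lorne, Norham, Sutton, Ransley in two steps.
Lorne reaches everyone (king).
Norham reaches everyone (king).
Sutton cannot reach Arden, Lorne, Norham in two steps.
Ransley cannot reach Arden, Brixley in two steps.
Kings: Kelby, Arden, Lorne, Norham — 4.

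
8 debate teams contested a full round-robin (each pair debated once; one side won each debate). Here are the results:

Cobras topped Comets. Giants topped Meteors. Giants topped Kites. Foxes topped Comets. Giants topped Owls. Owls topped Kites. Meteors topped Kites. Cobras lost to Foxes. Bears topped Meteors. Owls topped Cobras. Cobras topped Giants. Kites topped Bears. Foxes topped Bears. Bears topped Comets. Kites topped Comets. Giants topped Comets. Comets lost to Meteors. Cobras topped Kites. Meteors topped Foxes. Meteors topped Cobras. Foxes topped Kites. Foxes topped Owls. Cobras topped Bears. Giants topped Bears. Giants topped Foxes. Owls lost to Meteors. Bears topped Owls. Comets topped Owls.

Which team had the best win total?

Win totals: Comets 1, Foxes 5, Bears 3, Cobras 4, Owls 2, Kites 2, Giants 6, Meteors 5.
Giants leads with 6 wins (next highest: 5).

Giants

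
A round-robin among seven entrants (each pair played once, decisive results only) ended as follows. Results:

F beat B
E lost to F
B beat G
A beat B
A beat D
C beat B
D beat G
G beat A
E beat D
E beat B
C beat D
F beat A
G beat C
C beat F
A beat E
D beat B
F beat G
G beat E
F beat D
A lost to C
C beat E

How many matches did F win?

F's results: beat A, B, D, E, G; lost to C.
That is 5 wins.

5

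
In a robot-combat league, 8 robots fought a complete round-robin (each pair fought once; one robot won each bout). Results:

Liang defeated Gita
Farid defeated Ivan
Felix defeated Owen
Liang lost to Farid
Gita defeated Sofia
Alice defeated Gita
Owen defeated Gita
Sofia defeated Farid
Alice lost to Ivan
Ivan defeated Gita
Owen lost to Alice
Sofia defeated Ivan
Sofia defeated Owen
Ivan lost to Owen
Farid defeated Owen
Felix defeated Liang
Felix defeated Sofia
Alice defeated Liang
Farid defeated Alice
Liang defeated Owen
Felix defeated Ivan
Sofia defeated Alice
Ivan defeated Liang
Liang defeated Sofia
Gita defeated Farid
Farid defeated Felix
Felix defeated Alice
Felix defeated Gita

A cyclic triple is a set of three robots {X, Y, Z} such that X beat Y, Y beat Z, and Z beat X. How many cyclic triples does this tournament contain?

14

Win totals: Alice 3, Liang 3, Gita 2, Farid 5, Owen 2, Ivan 3, Felix 6, Sofia 4.
A robot with w wins dominates both others in C(w,2) triples; summing gives 3 + 3 + 1 + 10 + 1 + 3 + 15 + 6 = 42 transitive triples.
Total triples C(8,3) = 56, so cyclic triples = 56 − 42 = 14.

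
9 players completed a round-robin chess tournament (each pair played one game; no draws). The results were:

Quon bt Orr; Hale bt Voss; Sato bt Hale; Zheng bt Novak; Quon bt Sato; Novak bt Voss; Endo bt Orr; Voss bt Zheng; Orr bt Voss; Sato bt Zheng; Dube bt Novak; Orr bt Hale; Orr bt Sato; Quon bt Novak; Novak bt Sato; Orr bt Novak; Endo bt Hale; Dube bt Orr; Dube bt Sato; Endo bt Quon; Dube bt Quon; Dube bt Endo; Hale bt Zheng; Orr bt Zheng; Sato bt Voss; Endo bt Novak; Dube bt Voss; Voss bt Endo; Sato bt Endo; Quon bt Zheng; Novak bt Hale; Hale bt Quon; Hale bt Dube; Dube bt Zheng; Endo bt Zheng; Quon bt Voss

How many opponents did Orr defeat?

Orr's results: beat Hale, Sato, Zheng, Voss, Novak; lost to Dube, Endo, Quon.
That is 5 wins.

5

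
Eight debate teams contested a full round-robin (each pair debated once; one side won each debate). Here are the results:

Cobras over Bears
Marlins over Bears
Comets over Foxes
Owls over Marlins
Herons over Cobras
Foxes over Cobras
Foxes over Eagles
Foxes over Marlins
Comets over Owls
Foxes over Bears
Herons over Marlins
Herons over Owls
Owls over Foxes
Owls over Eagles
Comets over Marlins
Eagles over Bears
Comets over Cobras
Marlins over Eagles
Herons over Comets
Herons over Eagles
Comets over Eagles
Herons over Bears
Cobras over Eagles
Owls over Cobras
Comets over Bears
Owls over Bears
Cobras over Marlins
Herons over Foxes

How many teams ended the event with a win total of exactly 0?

Win totals: Bears 0, Cobras 3, Foxes 4, Comets 6, Marlins 2, Eagles 1, Herons 7, Owls 5.
Exactly 0: Bears — 1 team.

1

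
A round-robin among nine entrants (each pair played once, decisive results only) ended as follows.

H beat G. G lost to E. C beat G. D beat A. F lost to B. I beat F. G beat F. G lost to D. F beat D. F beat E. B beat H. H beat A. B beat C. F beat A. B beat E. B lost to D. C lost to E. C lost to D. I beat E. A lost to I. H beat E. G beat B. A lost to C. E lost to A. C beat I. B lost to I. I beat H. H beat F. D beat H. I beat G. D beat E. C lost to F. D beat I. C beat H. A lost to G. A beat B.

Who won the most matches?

Win totals: A 2, B 4, C 4, D 7, E 2, F 4, G 3, H 4, I 6.
D leads with 7 wins (next highest: 6).

D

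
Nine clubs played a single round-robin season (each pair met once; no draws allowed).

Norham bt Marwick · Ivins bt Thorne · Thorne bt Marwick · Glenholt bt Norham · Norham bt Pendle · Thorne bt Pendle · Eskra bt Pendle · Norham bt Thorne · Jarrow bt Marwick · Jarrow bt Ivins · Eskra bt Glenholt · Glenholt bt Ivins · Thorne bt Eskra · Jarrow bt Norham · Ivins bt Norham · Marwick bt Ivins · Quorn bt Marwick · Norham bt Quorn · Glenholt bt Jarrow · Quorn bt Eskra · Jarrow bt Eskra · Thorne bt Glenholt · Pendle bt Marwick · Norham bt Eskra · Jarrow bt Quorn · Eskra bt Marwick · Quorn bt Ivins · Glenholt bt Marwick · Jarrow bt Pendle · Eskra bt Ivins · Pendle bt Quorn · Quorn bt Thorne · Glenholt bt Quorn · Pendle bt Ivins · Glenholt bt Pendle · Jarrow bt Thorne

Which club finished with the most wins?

Jarrow

Win totals: Glenholt 6, Pendle 3, Eskra 4, Jarrow 7, Thorne 4, Quorn 4, Ivins 2, Norham 5, Marwick 1.
Jarrow leads with 7 wins (next highest: 6).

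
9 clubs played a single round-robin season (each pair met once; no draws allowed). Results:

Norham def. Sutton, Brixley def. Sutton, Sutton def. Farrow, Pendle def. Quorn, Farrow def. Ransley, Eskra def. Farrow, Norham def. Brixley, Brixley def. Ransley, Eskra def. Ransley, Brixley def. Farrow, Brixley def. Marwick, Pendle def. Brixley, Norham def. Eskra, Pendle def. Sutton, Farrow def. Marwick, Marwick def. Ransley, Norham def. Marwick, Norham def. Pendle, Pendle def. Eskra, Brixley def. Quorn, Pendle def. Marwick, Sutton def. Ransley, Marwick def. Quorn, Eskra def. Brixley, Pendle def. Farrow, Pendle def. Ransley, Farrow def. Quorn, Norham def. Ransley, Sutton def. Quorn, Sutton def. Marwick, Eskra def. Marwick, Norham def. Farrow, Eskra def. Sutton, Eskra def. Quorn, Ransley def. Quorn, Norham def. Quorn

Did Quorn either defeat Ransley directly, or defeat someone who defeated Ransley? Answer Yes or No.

Quorn did not beat Ransley directly.
Quorn beat no one, so there is no intermediate club.

No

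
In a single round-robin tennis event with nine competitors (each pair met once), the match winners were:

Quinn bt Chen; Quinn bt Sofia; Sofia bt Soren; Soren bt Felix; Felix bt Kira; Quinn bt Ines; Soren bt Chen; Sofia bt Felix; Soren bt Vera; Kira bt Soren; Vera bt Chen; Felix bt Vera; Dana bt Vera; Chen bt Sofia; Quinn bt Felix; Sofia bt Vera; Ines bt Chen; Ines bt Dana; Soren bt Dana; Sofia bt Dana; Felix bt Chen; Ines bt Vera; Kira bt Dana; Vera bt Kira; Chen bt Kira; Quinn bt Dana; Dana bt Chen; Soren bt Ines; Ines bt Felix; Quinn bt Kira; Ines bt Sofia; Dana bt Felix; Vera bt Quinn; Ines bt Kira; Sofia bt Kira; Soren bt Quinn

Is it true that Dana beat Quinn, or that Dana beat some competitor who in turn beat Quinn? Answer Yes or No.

Dana did not beat Quinn directly.
Dana beat Vera, Felix, Chen. Of those, Vera beat Quinn.

Yes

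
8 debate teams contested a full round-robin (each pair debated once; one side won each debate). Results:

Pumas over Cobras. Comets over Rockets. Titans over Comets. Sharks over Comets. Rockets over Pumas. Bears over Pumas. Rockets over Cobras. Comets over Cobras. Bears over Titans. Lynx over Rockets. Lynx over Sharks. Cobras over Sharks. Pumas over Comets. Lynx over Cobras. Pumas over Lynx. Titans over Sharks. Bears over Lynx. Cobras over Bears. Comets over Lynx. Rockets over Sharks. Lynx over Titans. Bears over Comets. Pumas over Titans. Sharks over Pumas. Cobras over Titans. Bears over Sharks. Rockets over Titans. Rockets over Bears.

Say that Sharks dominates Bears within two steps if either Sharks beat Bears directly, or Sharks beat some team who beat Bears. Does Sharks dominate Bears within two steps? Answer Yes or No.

No

Sharks did not beat Bears directly.
Sharks beat Pumas, Comets, but each of them lost to Bears. No two-step path.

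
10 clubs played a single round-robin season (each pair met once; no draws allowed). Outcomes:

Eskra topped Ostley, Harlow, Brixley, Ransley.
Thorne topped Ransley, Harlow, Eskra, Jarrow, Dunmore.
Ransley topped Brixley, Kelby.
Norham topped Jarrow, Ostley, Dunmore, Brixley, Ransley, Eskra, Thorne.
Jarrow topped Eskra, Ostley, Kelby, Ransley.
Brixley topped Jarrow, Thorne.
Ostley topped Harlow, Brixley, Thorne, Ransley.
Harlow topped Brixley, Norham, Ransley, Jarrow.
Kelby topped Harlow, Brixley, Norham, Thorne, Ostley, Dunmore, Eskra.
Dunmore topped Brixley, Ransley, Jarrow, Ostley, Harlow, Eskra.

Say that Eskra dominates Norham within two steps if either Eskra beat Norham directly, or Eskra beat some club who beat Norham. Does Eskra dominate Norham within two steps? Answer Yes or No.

Yes

Eskra did not beat Norham directly.
Eskra beat Ransley, Brixley, Ostley, Harlow. Of those, Harlow beat Norham.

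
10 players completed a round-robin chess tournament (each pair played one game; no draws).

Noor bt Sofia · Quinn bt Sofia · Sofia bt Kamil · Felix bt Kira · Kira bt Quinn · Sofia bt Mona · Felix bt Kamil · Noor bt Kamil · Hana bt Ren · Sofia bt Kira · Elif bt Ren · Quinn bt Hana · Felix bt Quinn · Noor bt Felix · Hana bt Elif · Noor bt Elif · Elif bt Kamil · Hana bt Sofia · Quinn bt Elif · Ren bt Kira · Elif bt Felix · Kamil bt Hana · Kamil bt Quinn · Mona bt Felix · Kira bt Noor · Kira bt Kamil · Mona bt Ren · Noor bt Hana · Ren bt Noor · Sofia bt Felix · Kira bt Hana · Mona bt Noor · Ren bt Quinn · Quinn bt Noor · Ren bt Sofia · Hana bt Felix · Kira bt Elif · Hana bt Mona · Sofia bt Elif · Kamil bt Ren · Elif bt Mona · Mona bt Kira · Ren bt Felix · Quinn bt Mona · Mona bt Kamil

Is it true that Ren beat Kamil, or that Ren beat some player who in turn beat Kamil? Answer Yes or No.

Ren did not beat Kamil directly.
Ren beat Noor, Sofia, Felix, Kira, Quinn. Of those, Noor beat Kamil.

Yes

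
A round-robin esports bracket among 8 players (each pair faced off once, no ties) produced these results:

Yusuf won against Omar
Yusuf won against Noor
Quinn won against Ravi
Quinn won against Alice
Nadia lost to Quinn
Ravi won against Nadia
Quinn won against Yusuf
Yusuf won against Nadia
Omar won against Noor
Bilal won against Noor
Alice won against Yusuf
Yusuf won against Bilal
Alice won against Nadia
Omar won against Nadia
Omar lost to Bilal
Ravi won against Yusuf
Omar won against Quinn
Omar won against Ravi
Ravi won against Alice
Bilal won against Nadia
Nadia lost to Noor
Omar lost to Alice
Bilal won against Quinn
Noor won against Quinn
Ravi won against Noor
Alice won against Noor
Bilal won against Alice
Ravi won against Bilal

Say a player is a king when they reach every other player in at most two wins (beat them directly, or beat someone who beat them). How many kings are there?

Quinn reaches everyone (king).
Yusuf reaches everyone (king).
Omar reaches everyone (king).
Ravi reaches everyone (king).
Alice reaches everyone (king).
Nadia cannot reach Quinn, Yusuf, Omar, Ravi, Alice, Noor, Bilal in two steps.
Noor cannot reach Omar, Bilal in two steps.
Bilal reaches everyone (king).
Kings: Quinn, Yusuf, Omar, Ravi, Alice, Bilal — 6.

6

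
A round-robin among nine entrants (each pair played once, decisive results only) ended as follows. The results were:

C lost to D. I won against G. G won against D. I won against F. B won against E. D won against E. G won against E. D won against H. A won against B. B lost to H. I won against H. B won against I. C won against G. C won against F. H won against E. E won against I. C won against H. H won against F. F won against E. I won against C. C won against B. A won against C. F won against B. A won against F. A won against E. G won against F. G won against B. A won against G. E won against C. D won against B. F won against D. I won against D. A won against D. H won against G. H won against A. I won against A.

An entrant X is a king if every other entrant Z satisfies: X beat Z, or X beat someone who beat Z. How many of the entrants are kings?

7

A reaches everyone (king).
B reaches everyone (king).
C reaches everyone (king).
D reaches everyone (king).
E reaches everyone (king).
F cannot reach A, G in two steps.
G cannot reach A in two steps.
H reaches everyone (king).
I reaches everyone (king).
Kings: A, B, C, D, E, H, I — 7.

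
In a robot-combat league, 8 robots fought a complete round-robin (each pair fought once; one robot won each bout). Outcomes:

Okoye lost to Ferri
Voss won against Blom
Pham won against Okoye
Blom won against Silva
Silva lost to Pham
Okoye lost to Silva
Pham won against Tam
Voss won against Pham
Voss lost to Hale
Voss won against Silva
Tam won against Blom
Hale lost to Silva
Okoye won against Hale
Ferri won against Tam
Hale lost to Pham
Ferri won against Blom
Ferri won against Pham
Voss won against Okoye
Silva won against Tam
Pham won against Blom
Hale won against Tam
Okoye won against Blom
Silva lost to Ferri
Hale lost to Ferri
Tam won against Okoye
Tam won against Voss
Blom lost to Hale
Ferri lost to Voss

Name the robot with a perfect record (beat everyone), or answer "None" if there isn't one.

None

Highest win total is Ferri with 6 (out of 7 possible).
Ferri lost to Voss, so no robot went undefeated.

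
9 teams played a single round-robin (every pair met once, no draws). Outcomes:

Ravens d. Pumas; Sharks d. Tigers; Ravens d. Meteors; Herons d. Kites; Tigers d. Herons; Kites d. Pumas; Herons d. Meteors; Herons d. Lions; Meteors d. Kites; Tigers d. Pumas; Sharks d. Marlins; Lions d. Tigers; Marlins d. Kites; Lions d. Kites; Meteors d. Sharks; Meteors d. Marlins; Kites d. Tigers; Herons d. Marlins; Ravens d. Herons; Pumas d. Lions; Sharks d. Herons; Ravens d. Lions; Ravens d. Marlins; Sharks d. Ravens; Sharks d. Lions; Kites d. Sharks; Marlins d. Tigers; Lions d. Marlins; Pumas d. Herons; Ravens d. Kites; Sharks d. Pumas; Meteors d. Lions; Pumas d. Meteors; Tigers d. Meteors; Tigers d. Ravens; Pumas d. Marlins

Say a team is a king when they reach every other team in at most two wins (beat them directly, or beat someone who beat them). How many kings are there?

6

Marlins cannot reach Lions in two steps.
Pumas cannot reach Ravens in two steps.
Sharks reaches everyone (king).
Tigers reaches everyone (king).
Lions reaches everyone (king).
Herons cannot reach Ravens in two steps.
Meteors reaches everyone (king).
Kites reaches everyone (king).
Ravens reaches everyone (king).
Kings: Sharks, Tigers, Lions, Meteors, Kites, Ravens — 6.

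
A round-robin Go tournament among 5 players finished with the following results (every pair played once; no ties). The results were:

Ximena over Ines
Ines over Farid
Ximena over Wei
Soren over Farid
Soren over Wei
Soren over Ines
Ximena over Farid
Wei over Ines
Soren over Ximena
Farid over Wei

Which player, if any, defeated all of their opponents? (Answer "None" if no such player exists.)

Soren

Soren has 4 wins out of 4 opponents — a perfect record.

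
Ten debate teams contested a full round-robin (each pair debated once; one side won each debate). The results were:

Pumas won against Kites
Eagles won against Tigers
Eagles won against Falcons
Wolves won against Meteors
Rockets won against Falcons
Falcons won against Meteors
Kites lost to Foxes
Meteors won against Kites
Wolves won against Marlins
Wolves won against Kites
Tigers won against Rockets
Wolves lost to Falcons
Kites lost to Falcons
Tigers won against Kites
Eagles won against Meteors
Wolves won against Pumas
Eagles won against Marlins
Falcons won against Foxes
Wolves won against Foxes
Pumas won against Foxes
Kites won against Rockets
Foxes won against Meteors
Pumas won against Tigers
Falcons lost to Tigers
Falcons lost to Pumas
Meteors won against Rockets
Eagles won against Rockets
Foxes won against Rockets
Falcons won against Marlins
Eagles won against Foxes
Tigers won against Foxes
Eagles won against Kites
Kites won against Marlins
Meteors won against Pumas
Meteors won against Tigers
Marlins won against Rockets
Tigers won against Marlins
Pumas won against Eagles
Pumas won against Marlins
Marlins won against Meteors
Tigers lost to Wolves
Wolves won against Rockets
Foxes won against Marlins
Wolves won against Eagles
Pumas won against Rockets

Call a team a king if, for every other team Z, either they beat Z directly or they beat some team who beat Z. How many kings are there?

Marlins cannot reach Eagles, Wolves, Foxes in two steps.
Kites cannot reach Eagles, Wolves, Foxes, Tigers, Pumas in two steps.
Eagles reaches everyone (king).
Falcons reaches everyone (king).
Meteors cannot reach Wolves in two steps.
Wolves reaches everyone (king).
Foxes cannot reach Eagles, Wolves in two steps.
Tigers cannot reach Eagles, Pumas in two steps.
Rockets cannot reach Eagles, Tigers, Pumas in two steps.
Pumas reaches everyone (king).
Kings: Eagles, Falcons, Wolves, Pumas — 4.

4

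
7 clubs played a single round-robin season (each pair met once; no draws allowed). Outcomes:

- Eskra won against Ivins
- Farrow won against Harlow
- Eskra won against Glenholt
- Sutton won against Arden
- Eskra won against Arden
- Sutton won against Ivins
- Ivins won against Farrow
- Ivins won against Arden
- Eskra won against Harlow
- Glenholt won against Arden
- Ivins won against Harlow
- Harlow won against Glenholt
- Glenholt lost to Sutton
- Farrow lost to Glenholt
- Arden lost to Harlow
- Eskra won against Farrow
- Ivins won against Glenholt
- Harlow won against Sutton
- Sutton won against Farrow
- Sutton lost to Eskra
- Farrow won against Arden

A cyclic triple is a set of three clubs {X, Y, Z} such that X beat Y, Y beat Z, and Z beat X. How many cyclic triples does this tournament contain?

3

Win totals: Sutton 4, Arden 0, Ivins 4, Glenholt 2, Farrow 2, Harlow 3, Eskra 6.
A club with w wins dominates both others in C(w,2) triples; summing gives 6 + 0 + 6 + 1 + 1 + 3 + 15 = 32 transitive triples.
Total triples C(7,3) = 35, so cyclic triples = 35 − 32 = 3.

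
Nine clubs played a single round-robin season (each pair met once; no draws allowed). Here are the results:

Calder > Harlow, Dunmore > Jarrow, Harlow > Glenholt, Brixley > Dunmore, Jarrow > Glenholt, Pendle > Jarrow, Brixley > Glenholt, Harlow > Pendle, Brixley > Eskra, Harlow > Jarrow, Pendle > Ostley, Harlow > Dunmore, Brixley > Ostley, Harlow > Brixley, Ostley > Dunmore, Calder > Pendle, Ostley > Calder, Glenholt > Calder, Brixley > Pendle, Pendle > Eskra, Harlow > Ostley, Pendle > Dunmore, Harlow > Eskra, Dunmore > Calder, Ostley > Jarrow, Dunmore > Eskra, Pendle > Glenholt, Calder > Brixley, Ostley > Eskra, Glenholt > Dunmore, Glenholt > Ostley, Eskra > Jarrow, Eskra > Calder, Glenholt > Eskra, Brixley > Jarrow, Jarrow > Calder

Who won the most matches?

Harlow

Win totals: Pendle 5, Eskra 2, Ostley 4, Jarrow 2, Dunmore 3, Calder 3, Brixley 6, Glenholt 4, Harlow 7.
Harlow leads with 7 wins (next highest: 6).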